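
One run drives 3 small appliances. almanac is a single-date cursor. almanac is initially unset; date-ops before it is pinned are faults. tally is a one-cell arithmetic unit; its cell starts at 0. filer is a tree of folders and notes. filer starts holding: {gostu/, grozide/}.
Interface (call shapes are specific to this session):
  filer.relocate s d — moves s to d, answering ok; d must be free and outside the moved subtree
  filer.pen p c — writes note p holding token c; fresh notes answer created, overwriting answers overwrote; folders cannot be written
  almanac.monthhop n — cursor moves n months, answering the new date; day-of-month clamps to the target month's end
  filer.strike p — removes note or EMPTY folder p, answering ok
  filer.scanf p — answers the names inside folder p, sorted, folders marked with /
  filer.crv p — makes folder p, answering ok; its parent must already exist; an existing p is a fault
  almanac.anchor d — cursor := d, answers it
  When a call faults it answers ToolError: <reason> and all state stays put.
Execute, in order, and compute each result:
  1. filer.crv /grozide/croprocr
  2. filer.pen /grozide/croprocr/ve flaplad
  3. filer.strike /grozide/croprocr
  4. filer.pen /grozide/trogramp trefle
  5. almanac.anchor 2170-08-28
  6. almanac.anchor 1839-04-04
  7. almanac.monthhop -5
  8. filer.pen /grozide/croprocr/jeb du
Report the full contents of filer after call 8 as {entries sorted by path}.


Answer: {gostu/, grozide/, grozide/croprocr/, grozide/croprocr/jeb=du, grozide/croprocr/ve=flaplad, grozide/trogramp=trefle}

Derivation:
>> filer.crv(p→/grozide/croprocr)
<< ok
>> filer.pen(p→/grozide/croprocr/ve, c→flaplad)
<< created
>> filer.strike(p→/grozide/croprocr)
<< ToolError: not empty
>> filer.pen(p→/grozide/trogramp, c→trefle)
<< created
>> almanac.anchor(d→2170-08-28)
<< 2170-08-28
>> almanac.anchor(d→1839-04-04)
<< 1839-04-04
>> almanac.monthhop(n→-5)
<< 1838-11-04
>> filer.pen(p→/grozide/croprocr/jeb, c→du)
<< created


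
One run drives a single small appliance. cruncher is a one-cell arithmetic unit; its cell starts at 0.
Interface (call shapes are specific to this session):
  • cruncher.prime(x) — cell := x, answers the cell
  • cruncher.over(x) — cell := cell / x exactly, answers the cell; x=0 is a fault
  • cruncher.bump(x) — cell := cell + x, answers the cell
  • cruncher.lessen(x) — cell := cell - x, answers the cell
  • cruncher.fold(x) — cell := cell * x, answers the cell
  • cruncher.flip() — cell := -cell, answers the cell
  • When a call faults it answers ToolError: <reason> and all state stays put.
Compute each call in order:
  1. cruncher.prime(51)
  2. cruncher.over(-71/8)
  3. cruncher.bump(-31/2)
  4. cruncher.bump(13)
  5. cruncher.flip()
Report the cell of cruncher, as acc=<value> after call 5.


Answer: acc=1171/142

Derivation:
Act: cruncher.prime[51]
Obs: 51
Act: cruncher.over[-71/8]
Obs: -408/71
Act: cruncher.bump[-31/2]
Obs: -3017/142
Act: cruncher.bump[13]
Obs: -1171/142
Act: cruncher.flip[]
Obs: 1171/142


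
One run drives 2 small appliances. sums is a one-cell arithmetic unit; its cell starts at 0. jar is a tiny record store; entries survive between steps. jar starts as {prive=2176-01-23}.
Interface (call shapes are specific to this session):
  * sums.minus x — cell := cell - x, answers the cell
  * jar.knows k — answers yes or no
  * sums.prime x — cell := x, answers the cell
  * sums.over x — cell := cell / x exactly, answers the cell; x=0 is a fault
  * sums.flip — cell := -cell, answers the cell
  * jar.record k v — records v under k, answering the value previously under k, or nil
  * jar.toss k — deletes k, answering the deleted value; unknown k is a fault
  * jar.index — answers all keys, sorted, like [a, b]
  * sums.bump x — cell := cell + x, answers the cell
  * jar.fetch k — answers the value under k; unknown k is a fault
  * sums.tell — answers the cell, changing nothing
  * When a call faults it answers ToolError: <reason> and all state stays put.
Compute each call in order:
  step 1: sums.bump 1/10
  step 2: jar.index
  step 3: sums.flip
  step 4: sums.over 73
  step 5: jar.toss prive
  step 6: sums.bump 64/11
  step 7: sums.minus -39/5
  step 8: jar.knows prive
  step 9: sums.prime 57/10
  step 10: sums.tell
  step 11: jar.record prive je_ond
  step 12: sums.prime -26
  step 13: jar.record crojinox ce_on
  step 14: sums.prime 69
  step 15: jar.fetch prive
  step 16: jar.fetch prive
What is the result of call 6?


Answer: 46709/8030

Derivation:
I call bump on x: 1/10, — result: 1/10.
Now I run index, → [prive].
Calling flip(), and see -1/10.
Next I call over on x: 73, which returns -1/730.
Then toss on k: prive, and get 2176-01-23.
I call bump on x: 64/11, and observe 46709/8030.
Next I call minus on x: -39/5, → 109343/8030.
Next I call knows on k: prive, and see no.
Then prime on x: 57/10, giving 57/10.
Now I run tell, — result: 57/10.
Using record on k: prive, v: je_ond, which returns nil.
Next I call prime on x: -26, and observe -26.
I run record on k: crojinox, v: ce_on, which returns nil.
I try prime on x: 69, — result: 69.
Now I run fetch on k: prive, and get je_ond.
Next I call fetch on k: prive, giving je_ond.


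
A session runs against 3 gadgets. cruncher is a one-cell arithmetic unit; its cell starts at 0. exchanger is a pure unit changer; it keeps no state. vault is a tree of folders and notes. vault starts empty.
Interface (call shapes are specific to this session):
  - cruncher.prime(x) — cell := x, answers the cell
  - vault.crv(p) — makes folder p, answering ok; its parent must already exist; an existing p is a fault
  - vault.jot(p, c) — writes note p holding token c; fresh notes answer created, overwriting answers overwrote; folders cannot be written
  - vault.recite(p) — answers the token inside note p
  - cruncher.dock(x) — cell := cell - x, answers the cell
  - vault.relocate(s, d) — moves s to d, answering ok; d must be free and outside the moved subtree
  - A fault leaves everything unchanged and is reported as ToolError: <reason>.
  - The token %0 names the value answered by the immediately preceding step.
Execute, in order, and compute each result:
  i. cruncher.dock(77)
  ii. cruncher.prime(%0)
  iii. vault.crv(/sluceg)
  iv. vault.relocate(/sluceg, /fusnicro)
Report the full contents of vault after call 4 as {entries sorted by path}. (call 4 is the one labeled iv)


~$ cruncher.dock x='77'
  -77
~$ cruncher.prime x='%0'
  -77
~$ vault.crv p='/sluceg'
  ok
~$ vault.relocate s='/sluceg' d='/fusnicro'
  ok

Answer: {fusnicro/}


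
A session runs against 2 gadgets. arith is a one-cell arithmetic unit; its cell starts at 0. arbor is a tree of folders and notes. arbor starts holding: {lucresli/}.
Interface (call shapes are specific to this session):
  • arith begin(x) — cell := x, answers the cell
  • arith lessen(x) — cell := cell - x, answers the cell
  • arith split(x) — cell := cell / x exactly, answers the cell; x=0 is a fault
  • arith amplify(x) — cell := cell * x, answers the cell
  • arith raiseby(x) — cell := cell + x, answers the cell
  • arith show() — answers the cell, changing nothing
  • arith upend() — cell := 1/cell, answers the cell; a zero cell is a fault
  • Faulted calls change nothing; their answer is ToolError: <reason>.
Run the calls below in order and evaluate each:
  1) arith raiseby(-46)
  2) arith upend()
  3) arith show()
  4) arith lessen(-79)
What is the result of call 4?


Answer: 3633/46

Derivation:
→ arith raiseby(x='-46')
← -46
→ arith upend()
← -1/46
→ arith show()
← -1/46
→ arith lessen(x='-79')
← 3633/46


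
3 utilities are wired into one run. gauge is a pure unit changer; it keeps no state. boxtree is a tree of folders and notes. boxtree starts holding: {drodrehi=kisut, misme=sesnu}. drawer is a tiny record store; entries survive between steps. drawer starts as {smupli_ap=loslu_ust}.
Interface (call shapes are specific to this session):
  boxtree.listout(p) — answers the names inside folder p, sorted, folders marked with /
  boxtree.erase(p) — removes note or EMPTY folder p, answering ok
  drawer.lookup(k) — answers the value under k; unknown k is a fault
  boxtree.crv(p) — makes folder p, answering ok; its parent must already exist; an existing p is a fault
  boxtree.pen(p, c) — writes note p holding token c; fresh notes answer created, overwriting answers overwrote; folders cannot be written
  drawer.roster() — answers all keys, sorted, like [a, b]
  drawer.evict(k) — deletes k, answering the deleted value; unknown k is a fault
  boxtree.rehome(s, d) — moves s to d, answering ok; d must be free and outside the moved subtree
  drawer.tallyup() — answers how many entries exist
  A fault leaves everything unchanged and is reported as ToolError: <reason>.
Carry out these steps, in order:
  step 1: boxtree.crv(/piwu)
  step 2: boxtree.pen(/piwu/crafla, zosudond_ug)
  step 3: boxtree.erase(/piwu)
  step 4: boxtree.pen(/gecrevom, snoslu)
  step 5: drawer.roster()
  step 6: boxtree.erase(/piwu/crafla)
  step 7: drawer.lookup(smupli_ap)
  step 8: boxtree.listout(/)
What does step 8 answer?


~$ boxtree.crv p='/piwu'
  ok
~$ boxtree.pen p='/piwu/crafla' c='zosudond_ug'
  created
~$ boxtree.erase p='/piwu'
  ToolError: not empty
~$ boxtree.pen p='/gecrevom' c='snoslu'
  created
~$ drawer.roster
  [smupli_ap]
~$ boxtree.erase p='/piwu/crafla'
  ok
~$ drawer.lookup k='smupli_ap'
  loslu_ust
~$ boxtree.listout p='/'
  [drodrehi, gecrevom, misme, piwu/]

Answer: [drodrehi, gecrevom, misme, piwu/]


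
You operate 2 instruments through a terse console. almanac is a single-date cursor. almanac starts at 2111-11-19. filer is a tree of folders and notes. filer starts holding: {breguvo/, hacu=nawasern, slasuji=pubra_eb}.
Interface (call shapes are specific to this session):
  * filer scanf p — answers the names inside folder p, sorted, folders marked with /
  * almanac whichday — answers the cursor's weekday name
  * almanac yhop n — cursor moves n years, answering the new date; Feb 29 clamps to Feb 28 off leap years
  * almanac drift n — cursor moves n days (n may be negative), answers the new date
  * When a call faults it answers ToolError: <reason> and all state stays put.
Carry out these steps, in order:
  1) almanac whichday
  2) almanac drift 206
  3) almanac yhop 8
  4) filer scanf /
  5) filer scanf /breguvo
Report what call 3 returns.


Answer: 2120-06-12

Derivation:
~$ almanac whichday
:: Thursday
~$ almanac drift n=206
:: 2112-06-12
~$ almanac yhop n=8
:: 2120-06-12
~$ filer scanf p=/
:: [breguvo/, hacu, slasuji]
~$ filer scanf p=/breguvo
:: []


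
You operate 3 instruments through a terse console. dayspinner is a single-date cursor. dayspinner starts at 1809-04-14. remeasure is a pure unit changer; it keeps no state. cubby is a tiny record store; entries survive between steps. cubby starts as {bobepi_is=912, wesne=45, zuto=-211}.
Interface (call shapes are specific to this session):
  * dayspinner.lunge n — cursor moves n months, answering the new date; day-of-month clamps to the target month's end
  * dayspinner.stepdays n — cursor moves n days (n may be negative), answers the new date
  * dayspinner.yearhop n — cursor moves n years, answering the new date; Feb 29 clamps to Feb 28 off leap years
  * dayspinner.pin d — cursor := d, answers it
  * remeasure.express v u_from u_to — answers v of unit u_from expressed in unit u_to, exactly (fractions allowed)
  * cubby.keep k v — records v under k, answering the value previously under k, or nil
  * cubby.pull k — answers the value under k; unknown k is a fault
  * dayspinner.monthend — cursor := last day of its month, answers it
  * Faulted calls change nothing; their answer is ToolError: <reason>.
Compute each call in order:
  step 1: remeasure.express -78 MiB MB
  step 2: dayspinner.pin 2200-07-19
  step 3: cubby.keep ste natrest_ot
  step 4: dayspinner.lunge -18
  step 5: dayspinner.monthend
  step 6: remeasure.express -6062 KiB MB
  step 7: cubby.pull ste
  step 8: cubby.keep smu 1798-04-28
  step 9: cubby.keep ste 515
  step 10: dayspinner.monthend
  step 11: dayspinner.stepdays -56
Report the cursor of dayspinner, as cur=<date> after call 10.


Answer: cur=2199-01-31

Derivation:
I call remeasure.express(v=-78, u_from=MiB, u_to=MB), which returns -1277952/15625.
I use dayspinner.pin(d=2200-07-19), giving 2200-07-19.
I try cubby.keep(k=ste, v=natrest_ot), — result: nil.
I call dayspinner.lunge(n=-18), and observe 2199-01-19.
I use dayspinner.monthend(), — result: 2199-01-31.
Invoking remeasure.express(v=-6062, u_from=KiB, u_to=MB), → -96992/15625.
I try cubby.pull(k=ste), and get natrest_ot.
I use cubby.keep(k=smu, v=1798-04-28), and observe nil.
Now I run cubby.keep(k=ste, v=515), and see natrest_ot.
Using dayspinner.monthend, and observe 2199-01-31.
Invoking dayspinner.stepdays(n=-56), yielding 2198-12-06.


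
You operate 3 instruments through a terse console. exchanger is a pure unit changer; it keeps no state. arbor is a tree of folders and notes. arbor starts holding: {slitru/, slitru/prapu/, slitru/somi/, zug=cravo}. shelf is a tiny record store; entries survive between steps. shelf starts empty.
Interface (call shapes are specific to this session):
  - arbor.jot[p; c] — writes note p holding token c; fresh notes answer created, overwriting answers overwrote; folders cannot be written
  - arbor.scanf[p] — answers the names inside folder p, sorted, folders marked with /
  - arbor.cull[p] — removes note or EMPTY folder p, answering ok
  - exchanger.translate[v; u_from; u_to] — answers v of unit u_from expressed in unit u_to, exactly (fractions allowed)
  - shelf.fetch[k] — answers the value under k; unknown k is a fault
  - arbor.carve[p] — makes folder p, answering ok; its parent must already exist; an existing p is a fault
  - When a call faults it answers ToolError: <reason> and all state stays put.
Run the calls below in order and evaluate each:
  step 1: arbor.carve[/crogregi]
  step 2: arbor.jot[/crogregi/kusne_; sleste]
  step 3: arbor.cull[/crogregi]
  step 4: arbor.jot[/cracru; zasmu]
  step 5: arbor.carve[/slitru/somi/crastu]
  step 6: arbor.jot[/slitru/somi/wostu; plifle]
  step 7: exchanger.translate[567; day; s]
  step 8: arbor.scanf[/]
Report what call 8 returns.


-> carve(p: /crogregi)
<- ok
-> jot(p: /crogregi/kusne_, c: sleste)
<- created
-> cull(p: /crogregi)
<- ToolError: not empty
-> jot(p: /cracru, c: zasmu)
<- created
-> carve(p: /slitru/somi/crastu)
<- ok
-> jot(p: /slitru/somi/wostu, c: plifle)
<- created
-> translate(v: 567, u_from: day, u_to: s)
<- 48988800
-> scanf(p: /)
<- [cracru, crogregi/, slitru/, zug]

Answer: [cracru, crogregi/, slitru/, zug]


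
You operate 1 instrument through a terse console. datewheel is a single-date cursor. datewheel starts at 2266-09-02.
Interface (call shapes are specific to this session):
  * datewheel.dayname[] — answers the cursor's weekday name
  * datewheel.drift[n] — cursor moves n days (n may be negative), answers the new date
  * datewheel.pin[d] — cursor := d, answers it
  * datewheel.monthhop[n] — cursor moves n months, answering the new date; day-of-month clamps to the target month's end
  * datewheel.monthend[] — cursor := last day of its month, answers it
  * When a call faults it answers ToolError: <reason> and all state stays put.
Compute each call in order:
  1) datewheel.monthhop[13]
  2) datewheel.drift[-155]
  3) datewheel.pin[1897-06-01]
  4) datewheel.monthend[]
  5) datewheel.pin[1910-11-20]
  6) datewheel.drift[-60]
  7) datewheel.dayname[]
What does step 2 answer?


Answer: 2267-04-30

Derivation:
Using datewheel.monthhop on n='13', and observe 2267-10-02.
I invoke datewheel.drift on n='-155', and get 2267-04-30.
Using datewheel.pin on d='1897-06-01', and get 1897-06-01.
Calling datewheel.monthend, and see 1897-06-30.
I invoke datewheel.pin on d='1910-11-20', yielding 1910-11-20.
Invoking datewheel.drift on n='-60', → 1910-09-21.
I use datewheel.dayname: Wednesday.


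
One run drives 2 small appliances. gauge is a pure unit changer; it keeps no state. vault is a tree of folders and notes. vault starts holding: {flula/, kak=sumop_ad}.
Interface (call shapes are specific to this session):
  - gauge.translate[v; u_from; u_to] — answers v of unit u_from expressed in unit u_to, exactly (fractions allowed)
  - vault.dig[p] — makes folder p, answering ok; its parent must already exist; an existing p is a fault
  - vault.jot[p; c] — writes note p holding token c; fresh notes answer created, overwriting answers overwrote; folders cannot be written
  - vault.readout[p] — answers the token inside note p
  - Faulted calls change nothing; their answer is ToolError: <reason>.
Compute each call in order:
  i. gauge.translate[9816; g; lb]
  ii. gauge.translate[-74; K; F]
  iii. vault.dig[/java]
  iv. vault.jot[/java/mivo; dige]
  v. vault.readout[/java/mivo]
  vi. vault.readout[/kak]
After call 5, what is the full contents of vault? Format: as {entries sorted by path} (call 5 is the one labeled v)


$ translate v: 9816 u_from: g u_to: lb
:: 981600000/45359237
$ translate v: -74 u_from: K u_to: F
:: -59287/100
$ dig p: /java
:: ok
$ jot p: /java/mivo c: dige
:: created
$ readout p: /java/mivo
:: dige
$ readout p: /kak
:: sumop_ad

Answer: {flula/, java/, java/mivo=dige, kak=sumop_ad}


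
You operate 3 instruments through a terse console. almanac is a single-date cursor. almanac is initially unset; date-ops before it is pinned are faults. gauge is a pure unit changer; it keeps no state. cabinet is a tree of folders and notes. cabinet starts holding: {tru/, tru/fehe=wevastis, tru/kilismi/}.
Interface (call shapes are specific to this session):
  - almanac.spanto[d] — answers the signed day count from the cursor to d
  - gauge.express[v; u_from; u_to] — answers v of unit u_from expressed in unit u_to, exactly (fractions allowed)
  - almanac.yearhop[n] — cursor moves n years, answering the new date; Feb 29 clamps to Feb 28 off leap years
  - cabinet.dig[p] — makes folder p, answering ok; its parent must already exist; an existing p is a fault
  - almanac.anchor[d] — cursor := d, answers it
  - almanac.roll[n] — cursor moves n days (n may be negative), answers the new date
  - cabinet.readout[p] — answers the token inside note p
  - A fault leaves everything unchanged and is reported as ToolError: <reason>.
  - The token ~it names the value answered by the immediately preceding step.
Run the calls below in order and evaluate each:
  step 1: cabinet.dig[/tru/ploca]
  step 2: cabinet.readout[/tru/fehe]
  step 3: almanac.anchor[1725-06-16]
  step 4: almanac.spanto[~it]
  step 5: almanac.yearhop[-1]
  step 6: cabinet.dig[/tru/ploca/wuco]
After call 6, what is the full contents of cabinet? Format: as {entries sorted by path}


Answer: {tru/, tru/fehe=wevastis, tru/kilismi/, tru/ploca/, tru/ploca/wuco/}

Derivation:
;; dig(p→/tru/ploca) == ok
;; readout(p→/tru/fehe) == wevastis
;; anchor(d→1725-06-16) == 1725-06-16
;; spanto(d→~it) == 0
;; yearhop(n→-1) == 1724-06-16
;; dig(p→/tru/ploca/wuco) == ok


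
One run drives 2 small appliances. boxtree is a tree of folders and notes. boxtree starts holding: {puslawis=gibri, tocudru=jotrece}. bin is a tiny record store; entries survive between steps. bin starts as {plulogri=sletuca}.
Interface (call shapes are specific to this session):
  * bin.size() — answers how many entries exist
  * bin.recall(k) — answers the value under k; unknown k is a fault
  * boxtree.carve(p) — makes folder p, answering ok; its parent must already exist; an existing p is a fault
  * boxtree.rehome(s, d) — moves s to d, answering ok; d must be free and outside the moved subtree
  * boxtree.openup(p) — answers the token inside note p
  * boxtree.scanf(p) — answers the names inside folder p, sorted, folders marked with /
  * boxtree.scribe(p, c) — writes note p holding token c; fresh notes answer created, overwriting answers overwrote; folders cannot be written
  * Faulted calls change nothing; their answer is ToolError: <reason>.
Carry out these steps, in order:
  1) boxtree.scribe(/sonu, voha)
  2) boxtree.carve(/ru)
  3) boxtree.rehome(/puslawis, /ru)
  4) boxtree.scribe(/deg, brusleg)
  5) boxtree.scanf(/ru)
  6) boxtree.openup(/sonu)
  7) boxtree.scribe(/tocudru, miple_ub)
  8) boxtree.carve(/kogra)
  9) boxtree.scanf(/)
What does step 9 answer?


Answer: [deg, kogra/, puslawis, ru/, sonu, tocudru]

Derivation:
Act: scribe[p=/sonu; c=voha]
Obs: created
Act: carve[p=/ru]
Obs: ok
Act: rehome[s=/puslawis; d=/ru]
Obs: ToolError: exists
Act: scribe[p=/deg; c=brusleg]
Obs: created
Act: scanf[p=/ru]
Obs: []
Act: openup[p=/sonu]
Obs: voha
Act: scribe[p=/tocudru; c=miple_ub]
Obs: overwrote
Act: carve[p=/kogra]
Obs: ok
Act: scanf[p=/]
Obs: [deg, kogra/, puslawis, ru/, sonu, tocudru]


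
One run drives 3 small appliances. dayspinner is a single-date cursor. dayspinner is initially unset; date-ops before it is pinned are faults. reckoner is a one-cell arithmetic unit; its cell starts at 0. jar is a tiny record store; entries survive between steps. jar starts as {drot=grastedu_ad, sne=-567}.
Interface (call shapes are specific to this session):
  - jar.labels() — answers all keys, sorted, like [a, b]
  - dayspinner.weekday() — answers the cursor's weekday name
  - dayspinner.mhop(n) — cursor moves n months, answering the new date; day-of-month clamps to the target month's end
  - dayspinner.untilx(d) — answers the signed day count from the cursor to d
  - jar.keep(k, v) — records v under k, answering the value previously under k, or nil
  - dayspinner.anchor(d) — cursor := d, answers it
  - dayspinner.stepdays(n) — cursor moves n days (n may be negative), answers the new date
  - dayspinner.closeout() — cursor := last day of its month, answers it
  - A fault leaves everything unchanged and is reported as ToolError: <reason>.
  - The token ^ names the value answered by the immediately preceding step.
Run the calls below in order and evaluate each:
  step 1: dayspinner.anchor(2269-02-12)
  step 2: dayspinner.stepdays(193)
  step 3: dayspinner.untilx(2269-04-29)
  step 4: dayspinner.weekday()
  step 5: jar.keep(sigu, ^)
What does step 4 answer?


I invoke anchor passing d: 2269-02-12, which returns 2269-02-12.
I invoke stepdays passing n: 193, which returns 2269-08-24.
I call untilx passing d: 2269-04-29, and see -117.
I run weekday(), and observe Tuesday.
I invoke keep passing k: sigu, v: ^, and see nil.

Answer: Tuesday


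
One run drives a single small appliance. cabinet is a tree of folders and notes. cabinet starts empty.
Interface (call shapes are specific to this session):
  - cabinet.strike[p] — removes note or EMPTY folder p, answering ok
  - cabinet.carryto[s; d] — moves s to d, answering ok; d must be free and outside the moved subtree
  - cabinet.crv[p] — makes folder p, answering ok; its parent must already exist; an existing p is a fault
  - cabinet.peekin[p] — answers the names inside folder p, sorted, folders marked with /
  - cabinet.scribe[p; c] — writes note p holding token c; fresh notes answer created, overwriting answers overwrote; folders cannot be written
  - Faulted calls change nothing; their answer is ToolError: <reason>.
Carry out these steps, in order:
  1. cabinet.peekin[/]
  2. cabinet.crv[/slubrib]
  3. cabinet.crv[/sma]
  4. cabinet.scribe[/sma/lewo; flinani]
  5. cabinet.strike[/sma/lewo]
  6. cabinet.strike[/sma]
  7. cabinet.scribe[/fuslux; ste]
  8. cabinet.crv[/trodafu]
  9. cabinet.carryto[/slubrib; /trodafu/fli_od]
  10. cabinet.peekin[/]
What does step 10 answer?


Answer: [fuslux, trodafu/]

Derivation:
% 1. cabinet.peekin(p→/) => []
% 2. cabinet.crv(p→/slubrib) => ok
% 3. cabinet.crv(p→/sma) => ok
% 4. cabinet.scribe(p→/sma/lewo, c→flinani) => created
% 5. cabinet.strike(p→/sma/lewo) => ok
% 6. cabinet.strike(p→/sma) => ok
% 7. cabinet.scribe(p→/fuslux, c→ste) => created
% 8. cabinet.crv(p→/trodafu) => ok
% 9. cabinet.carryto(s→/slubrib, d→/trodafu/fli_od) => ok
% 10. cabinet.peekin(p→/) => [fuslux, trodafu/]


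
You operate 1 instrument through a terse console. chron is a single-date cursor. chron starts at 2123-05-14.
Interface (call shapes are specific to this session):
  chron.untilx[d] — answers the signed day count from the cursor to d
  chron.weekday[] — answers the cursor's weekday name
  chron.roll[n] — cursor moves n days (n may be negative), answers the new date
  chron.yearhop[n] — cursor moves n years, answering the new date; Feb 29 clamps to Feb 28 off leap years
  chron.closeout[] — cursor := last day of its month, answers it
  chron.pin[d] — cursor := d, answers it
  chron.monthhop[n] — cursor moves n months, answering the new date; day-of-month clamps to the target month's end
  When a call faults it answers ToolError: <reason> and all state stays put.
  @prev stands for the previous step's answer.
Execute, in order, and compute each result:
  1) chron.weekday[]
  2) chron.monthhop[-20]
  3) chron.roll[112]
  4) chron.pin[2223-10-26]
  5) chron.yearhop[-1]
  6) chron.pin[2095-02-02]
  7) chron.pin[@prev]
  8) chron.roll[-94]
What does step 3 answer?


Answer: 2122-01-04

Derivation:
% chron.weekday
[out] Friday
% chron.monthhop n='-20'
[out] 2121-09-14
% chron.roll n='112'
[out] 2122-01-04
% chron.pin d='2223-10-26'
[out] 2223-10-26
% chron.yearhop n='-1'
[out] 2222-10-26
% chron.pin d='2095-02-02'
[out] 2095-02-02
% chron.pin d='@prev'
[out] 2095-02-02
% chron.roll n='-94'
[out] 2094-10-31


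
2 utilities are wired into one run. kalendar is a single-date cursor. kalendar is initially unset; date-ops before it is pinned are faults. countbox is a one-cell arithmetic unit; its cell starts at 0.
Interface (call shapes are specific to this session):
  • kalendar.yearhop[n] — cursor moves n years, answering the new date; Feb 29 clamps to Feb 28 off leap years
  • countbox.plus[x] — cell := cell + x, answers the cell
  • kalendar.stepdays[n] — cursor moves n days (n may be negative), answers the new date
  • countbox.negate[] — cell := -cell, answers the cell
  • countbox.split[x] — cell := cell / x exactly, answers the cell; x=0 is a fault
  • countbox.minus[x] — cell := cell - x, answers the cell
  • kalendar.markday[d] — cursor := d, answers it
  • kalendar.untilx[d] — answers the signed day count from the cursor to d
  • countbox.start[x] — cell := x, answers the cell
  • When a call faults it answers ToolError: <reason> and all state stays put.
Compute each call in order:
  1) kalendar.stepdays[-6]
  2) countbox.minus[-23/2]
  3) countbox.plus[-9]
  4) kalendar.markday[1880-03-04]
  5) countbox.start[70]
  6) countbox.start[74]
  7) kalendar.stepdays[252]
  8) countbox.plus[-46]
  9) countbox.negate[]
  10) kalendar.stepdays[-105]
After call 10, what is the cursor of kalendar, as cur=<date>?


→ stepdays(n=-6)
← ToolError: no date set
→ minus(x=-23/2)
← 23/2
→ plus(x=-9)
← 5/2
→ markday(d=1880-03-04)
← 1880-03-04
→ start(x=70)
← 70
→ start(x=74)
← 74
→ stepdays(n=252)
← 1880-11-11
→ plus(x=-46)
← 28
→ negate()
← -28
→ stepdays(n=-105)
← 1880-07-29

Answer: cur=1880-07-29


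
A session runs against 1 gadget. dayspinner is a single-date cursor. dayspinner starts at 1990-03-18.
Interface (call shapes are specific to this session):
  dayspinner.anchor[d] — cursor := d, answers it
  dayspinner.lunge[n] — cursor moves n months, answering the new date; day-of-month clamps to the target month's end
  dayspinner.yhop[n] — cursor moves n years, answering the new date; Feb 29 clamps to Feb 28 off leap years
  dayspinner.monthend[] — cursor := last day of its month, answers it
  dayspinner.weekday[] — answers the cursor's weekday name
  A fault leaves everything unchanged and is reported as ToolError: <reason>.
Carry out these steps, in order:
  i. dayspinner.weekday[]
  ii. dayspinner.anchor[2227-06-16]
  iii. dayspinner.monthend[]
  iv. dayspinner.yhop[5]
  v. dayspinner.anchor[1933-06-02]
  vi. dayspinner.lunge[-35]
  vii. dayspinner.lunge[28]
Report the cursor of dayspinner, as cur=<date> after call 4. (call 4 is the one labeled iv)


$ dayspinner.weekday
:: Sunday
$ dayspinner.anchor d='2227-06-16'
:: 2227-06-16
$ dayspinner.monthend
:: 2227-06-30
$ dayspinner.yhop n='5'
:: 2232-06-30
$ dayspinner.anchor d='1933-06-02'
:: 1933-06-02
$ dayspinner.lunge n='-35'
:: 1930-07-02
$ dayspinner.lunge n='28'
:: 1932-11-02

Answer: cur=2232-06-30


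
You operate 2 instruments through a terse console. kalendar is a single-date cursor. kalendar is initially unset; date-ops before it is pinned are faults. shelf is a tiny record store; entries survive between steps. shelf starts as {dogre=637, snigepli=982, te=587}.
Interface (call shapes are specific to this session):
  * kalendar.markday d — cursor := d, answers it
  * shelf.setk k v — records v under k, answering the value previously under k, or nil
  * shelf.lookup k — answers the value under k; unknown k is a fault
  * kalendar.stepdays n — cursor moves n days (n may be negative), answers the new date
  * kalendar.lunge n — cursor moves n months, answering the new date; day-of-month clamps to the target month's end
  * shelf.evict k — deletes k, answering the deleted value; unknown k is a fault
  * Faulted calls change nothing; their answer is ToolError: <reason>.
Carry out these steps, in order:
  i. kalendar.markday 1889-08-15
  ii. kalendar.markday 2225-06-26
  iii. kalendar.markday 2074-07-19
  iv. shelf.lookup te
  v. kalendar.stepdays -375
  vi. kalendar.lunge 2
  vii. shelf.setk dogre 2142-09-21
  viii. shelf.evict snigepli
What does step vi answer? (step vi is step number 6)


[in] kalendar.markday d: 1889-08-15
  1889-08-15
[in] kalendar.markday d: 2225-06-26
  2225-06-26
[in] kalendar.markday d: 2074-07-19
  2074-07-19
[in] shelf.lookup k: te
  587
[in] kalendar.stepdays n: -375
  2073-07-09
[in] kalendar.lunge n: 2
  2073-09-09
[in] shelf.setk k: dogre v: 2142-09-21
  637
[in] shelf.evict k: snigepli
  982

Answer: 2073-09-09


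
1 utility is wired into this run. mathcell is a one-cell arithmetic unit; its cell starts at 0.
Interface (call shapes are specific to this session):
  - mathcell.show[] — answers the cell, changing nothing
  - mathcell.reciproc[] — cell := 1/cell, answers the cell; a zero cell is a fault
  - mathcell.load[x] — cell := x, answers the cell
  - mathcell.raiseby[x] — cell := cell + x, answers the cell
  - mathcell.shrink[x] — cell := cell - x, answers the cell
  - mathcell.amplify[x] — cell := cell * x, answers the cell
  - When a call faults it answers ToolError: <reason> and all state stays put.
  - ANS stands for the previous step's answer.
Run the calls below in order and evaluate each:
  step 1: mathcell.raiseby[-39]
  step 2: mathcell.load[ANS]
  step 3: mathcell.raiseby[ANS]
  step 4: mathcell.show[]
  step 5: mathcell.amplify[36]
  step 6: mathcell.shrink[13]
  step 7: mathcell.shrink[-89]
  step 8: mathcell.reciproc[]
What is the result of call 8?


Act: raiseby[-39]
Obs: -39
Act: load[ANS]
Obs: -39
Act: raiseby[ANS]
Obs: -78
Act: show[]
Obs: -78
Act: amplify[36]
Obs: -2808
Act: shrink[13]
Obs: -2821
Act: shrink[-89]
Obs: -2732
Act: reciproc[]
Obs: -1/2732

Answer: -1/2732


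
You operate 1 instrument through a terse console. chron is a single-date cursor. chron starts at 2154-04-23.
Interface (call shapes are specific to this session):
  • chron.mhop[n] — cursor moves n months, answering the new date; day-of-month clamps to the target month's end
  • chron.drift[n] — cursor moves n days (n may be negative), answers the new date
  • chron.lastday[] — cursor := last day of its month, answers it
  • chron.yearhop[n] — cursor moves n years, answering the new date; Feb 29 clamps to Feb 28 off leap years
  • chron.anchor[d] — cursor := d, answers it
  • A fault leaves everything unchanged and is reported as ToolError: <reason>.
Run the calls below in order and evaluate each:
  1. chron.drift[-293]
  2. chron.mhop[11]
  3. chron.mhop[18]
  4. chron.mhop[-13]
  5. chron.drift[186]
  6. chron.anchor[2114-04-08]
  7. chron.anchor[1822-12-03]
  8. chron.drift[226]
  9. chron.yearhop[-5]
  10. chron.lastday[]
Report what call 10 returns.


·→ chron.drift(n→-293)
·← 2153-07-04
·→ chron.mhop(n→11)
·← 2154-06-04
·→ chron.mhop(n→18)
·← 2155-12-04
·→ chron.mhop(n→-13)
·← 2154-11-04
·→ chron.drift(n→186)
·← 2155-05-09
·→ chron.anchor(d→2114-04-08)
·← 2114-04-08
·→ chron.anchor(d→1822-12-03)
·← 1822-12-03
·→ chron.drift(n→226)
·← 1823-07-17
·→ chron.yearhop(n→-5)
·← 1818-07-17
·→ chron.lastday()
·← 1818-07-31

Answer: 1818-07-31


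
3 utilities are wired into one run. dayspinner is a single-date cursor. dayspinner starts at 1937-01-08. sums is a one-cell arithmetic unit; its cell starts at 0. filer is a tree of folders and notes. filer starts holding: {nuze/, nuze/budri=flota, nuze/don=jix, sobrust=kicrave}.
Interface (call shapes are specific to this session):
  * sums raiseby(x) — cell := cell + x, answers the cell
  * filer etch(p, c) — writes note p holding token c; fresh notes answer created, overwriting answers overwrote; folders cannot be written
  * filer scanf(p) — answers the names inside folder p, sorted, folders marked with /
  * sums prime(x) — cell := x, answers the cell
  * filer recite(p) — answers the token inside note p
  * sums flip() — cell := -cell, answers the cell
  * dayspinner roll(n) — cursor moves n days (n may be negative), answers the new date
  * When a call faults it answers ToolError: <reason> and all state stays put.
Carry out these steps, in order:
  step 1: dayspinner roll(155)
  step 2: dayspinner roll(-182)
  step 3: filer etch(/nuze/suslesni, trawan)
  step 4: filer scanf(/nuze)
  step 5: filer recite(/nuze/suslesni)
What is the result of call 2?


Answer: 1936-12-12

Derivation:
Do: dayspinner roll[155]
See: 1937-06-12
Do: dayspinner roll[-182]
See: 1936-12-12
Do: filer etch[/nuze/suslesni; trawan]
See: created
Do: filer scanf[/nuze]
See: [budri, don, suslesni]
Do: filer recite[/nuze/suslesni]
See: trawan


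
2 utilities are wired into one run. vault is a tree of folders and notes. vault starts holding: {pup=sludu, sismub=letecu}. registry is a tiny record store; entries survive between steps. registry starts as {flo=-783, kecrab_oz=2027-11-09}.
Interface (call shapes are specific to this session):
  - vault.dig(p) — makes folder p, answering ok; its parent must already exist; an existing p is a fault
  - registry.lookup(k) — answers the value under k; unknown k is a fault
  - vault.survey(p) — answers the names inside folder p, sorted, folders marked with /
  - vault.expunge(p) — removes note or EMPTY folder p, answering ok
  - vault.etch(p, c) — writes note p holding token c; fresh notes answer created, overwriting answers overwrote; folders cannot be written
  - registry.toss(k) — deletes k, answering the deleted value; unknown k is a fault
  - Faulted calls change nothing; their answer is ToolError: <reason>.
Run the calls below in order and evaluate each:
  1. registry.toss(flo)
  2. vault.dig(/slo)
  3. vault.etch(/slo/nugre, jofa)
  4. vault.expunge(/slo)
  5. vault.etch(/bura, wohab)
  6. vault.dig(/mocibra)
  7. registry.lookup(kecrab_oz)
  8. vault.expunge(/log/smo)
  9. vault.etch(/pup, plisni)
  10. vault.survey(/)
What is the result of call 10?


Answer: [bura, mocibra/, pup, sismub, slo/]

Derivation:
CALL toss[flo]
RET  -783
CALL dig[/slo]
RET  ok
CALL etch[/slo/nugre; jofa]
RET  created
CALL expunge[/slo]
RET  ToolError: not empty
CALL etch[/bura; wohab]
RET  created
CALL dig[/mocibra]
RET  ok
CALL lookup[kecrab_oz]
RET  2027-11-09
CALL expunge[/log/smo]
RET  ToolError: not found
CALL etch[/pup; plisni]
RET  overwrote
CALL survey[/]
RET  [bura, mocibra/, pup, sismub, slo/]


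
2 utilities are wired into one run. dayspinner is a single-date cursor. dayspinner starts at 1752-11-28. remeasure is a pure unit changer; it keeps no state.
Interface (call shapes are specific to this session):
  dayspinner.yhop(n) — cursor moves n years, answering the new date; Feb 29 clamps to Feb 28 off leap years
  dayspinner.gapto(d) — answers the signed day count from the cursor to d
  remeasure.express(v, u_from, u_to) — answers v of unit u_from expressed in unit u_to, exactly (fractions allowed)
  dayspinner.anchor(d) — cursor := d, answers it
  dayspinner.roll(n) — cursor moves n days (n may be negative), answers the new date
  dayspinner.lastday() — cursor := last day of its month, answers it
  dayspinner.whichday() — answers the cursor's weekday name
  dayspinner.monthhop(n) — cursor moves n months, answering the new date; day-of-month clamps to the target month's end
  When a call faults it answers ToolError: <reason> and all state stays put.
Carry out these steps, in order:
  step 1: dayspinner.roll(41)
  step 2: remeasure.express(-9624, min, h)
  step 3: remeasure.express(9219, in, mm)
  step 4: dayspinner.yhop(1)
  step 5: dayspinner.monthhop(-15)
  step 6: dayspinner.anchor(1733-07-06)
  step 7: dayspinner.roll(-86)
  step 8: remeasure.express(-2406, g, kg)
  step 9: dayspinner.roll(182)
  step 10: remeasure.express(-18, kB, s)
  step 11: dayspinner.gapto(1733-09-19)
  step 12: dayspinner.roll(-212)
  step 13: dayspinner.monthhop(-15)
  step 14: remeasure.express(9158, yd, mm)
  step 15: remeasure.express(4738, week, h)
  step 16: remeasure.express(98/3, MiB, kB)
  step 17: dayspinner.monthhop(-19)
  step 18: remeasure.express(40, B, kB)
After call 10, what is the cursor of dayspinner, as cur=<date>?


Answer: cur=1733-10-10

Derivation:
~$ roll n→41
  1753-01-08
~$ express v→-9624 u_from→min u_to→h
  -802/5
~$ express v→9219 u_from→in u_to→mm
  1170813/5
~$ yhop n→1
  1754-01-08
~$ monthhop n→-15
  1752-10-08
~$ anchor d→1733-07-06
  1733-07-06
~$ roll n→-86
  1733-04-11
~$ express v→-2406 u_from→g u_to→kg
  -1203/500
~$ roll n→182
  1733-10-10
~$ express v→-18 u_from→kB u_to→s
  ToolError: incompatible units
~$ gapto d→1733-09-19
  -21
~$ roll n→-212
  1733-03-12
~$ monthhop n→-15
  1731-12-12
~$ express v→9158 u_from→yd u_to→mm
  41870376/5
~$ express v→4738 u_from→week u_to→h
  795984
~$ express v→98/3 u_from→MiB u_to→kB
  12845056/375
~$ monthhop n→-19
  1730-05-12
~$ express v→40 u_from→B u_to→kB
  1/25


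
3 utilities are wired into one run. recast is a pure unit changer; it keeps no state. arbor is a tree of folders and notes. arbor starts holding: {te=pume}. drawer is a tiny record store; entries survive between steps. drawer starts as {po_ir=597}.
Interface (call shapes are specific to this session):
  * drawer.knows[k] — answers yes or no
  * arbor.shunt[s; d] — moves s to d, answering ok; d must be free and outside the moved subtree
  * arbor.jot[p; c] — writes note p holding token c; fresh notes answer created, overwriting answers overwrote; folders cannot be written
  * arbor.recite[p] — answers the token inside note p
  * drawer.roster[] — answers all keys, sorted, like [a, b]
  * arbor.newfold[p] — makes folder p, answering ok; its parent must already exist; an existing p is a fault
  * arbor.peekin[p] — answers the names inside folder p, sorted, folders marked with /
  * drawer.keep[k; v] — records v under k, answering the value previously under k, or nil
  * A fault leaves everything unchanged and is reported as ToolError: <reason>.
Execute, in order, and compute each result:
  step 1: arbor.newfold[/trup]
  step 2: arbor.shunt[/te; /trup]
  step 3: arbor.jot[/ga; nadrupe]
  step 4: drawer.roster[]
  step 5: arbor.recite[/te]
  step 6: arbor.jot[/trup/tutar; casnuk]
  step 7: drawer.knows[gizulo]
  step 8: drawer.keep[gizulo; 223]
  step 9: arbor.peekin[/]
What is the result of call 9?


I try arbor.newfold on p→/trup, — result: ok.
I invoke arbor.shunt on s→/te, d→/trup: ToolError: exists.
Then arbor.jot on p→/ga, c→nadrupe, and observe created.
I invoke drawer.roster(), — result: [po_ir].
I run arbor.recite on p→/te, and see pume.
I call arbor.jot on p→/trup/tutar, c→casnuk, which returns created.
Then drawer.knows on k→gizulo, and see no.
I call drawer.keep on k→gizulo, v→223, and get nil.
Using arbor.peekin on p→/, giving [ga, te, trup/].

Answer: [ga, te, trup/]
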